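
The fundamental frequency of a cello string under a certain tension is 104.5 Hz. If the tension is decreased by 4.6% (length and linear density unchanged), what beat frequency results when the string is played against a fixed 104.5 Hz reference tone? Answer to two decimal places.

For a string, f ∝ √T, so the new frequency is 104.5·√0.954 = 102.0682 Hz.
f_beat = |102.0682 − 104.5| = 2.43 Hz.

2.43 Hz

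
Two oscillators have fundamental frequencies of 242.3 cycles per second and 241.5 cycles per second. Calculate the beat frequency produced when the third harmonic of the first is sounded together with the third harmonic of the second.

Third harmonic of the first: 3·242.3 = 726.9 Hz.
Third harmonic of the second: 3·241.5 = 724.5 Hz.
f_beat = |726.9 − 724.5| = 2.4 Hz.

2.4 Hz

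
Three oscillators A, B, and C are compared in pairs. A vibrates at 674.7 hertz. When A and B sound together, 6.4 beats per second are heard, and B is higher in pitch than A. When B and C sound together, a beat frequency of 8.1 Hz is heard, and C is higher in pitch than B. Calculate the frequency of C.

689.2 Hz

B is above A, so f_B = 674.7 + 6.4 = 681.1 Hz.
C is above B, so f_C = 681.1 + 8.1 = 689.2 Hz.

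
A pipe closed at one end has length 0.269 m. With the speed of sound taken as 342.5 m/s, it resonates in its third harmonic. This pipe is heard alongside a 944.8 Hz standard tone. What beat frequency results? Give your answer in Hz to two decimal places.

Closed pipe (odd harmonics): f_n = n·v/(4L) = 3·342.5/(4·0.269) = 954.9257 Hz.
f_beat = |954.9257 − 944.8| = 10.13 Hz.

10.13 Hz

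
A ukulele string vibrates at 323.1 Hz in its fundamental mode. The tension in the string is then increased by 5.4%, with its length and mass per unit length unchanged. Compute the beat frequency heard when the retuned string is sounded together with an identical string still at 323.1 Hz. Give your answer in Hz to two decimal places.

For a string, f ∝ √T, so the new frequency is 323.1·√1.054 = 331.7090 Hz.
f_beat = |331.7090 − 323.1| = 8.61 Hz.

8.61 Hz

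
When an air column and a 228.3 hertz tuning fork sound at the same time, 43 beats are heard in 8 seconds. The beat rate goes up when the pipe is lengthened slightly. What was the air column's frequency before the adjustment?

Beat frequency = 43/8 = 5.375 Hz.
|f − 228.3| = 5.375, so the air column was at either 222.925 Hz or 233.675 Hz.
A longer pipe has a lower fundamental; the adjustment lowers the air column's frequency.
The beat rate rose, so the adjustment moved the air column further from 228.3 Hz — it was already below the reference.

222.925 Hz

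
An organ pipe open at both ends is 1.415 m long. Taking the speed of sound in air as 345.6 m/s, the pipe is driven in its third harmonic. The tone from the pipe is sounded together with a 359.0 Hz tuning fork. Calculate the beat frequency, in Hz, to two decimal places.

7.36 Hz

Open pipe: f_n = n·v/(2L) = 3·345.6/(2·1.415) = 366.3604 Hz.
f_beat = |366.3604 − 359.0| = 7.36 Hz.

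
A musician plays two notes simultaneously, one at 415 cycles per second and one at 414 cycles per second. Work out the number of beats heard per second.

f_beat = |f₁ − f₂|.
|415 − 414| = 1 Hz.

1 Hz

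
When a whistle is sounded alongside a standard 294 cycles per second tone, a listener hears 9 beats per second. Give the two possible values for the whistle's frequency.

|f − 294| = 9, so f = 294 ± 9.

285 Hz or 303 Hz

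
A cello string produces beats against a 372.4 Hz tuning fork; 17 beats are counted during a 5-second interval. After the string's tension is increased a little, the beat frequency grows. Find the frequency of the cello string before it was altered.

Beat frequency = 17/5 = 3.4 Hz.
|f − 372.4| = 3.4, so the cello string was at either 369 Hz or 375.8 Hz.
Higher tension means higher frequency; the adjustment raises the cello string's frequency.
The beat rate rose, so the adjustment moved the cello string further from 372.4 Hz — it was already above the reference.

375.8 Hz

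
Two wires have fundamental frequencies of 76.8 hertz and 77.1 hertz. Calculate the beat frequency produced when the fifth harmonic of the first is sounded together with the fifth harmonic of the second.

1.5 Hz

Fifth harmonic of the first: 5·76.8 = 384.0 Hz.
Fifth harmonic of the second: 5·77.1 = 385.5 Hz.
f_beat = |384.0 − 385.5| = 1.5 Hz.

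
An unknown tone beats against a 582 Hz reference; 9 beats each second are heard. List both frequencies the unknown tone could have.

573 Hz or 591 Hz

|f − 582| = 9, so f = 582 ± 9.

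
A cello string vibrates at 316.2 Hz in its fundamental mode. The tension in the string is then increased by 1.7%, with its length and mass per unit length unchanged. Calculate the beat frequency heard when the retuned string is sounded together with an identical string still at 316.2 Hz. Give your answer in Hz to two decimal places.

For a string, f ∝ √T, so the new frequency is 316.2·√1.017 = 318.8764 Hz.
f_beat = |318.8764 − 316.2| = 2.68 Hz.

2.68 Hz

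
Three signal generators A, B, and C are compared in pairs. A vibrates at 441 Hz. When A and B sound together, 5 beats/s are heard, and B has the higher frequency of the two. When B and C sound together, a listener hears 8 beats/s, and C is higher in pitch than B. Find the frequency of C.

454 Hz

B is above A, so f_B = 441 + 5 = 446 Hz.
C is above B, so f_C = 446 + 8 = 454 Hz.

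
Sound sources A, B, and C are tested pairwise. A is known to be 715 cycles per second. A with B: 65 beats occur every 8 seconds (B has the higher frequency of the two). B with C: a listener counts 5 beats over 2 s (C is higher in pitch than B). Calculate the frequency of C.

A–B: Beat frequency = 65/8 = 8.125 Hz.
B is above A, so f_B = 715 + 8.125 = 723.125 Hz.
B–C: Beat frequency = 5/2 = 2.5 Hz.
C is above B, so f_C = 723.125 + 2.5 = 725.625 Hz.

725.625 Hz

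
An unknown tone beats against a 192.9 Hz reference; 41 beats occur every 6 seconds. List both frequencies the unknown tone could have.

Beat frequency = 41/6 = 6.8333 Hz.
|f − 192.9| = 6.8333, so f = 192.9 ± 6.8333.

186.0667 Hz or 199.7333 Hz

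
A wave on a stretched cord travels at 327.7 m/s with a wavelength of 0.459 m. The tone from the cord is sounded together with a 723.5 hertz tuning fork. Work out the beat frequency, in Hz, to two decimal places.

Source frequency f = v/λ = 327.7/0.459 = 713.9434 Hz.
f_beat = |713.9434 − 723.5| = 9.56 Hz.

9.56 Hz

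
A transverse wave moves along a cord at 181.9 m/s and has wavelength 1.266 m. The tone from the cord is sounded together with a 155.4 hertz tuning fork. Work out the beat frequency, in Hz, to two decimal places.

11.72 Hz

Source frequency f = v/λ = 181.9/1.266 = 143.6809 Hz.
f_beat = |143.6809 − 155.4| = 11.72 Hz.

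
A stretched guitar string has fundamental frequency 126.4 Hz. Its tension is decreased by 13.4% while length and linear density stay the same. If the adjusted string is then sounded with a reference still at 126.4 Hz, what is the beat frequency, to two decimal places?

8.77 Hz

For a string, f ∝ √T, so the new frequency is 126.4·√0.866 = 117.6267 Hz.
f_beat = |117.6267 − 126.4| = 8.77 Hz.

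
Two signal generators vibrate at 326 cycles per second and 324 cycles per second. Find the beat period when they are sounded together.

0.500 s

f_beat = |326 − 324| = 2 Hz.
Beat period T = 1 / f_beat = 1 / 2 s.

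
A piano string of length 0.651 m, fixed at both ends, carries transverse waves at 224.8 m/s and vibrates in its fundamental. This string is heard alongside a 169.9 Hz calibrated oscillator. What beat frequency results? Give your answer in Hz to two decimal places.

2.76 Hz

For a string fixed at both ends, f_n = n·v/(2L) = 1·224.8/(2·0.651) = 172.6575 Hz.
f_beat = |172.6575 − 169.9| = 2.76 Hz.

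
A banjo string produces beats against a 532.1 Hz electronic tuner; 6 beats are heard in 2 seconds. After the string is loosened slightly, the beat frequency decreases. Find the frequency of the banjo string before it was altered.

Beat frequency = 6/2 = 3 Hz.
|f − 532.1| = 3, so the banjo string was at either 529.1 Hz or 535.1 Hz.
Reducing tension lowers a string's frequency; the adjustment lowers the banjo string's frequency.
The beat rate fell, so the adjustment moved the banjo string toward 532.1 Hz — it must have started above the reference.

535.1 Hz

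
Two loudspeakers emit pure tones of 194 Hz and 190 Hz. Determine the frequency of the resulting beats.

4 Hz

The beat frequency equals the magnitude of the frequency difference.
|194 − 190| = 4 Hz.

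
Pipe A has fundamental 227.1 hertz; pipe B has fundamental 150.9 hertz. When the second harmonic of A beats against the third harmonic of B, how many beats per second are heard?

1.5 Hz

Second harmonic of the first: 2·227.1 = 454.2 Hz.
Third harmonic of the second: 3·150.9 = 452.7 Hz.
f_beat = |454.2 − 452.7| = 1.5 Hz.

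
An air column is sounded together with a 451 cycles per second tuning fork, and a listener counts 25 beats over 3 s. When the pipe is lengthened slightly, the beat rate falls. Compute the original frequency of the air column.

Beat frequency = 25/3 = 8.3333 Hz.
|f − 451| = 8.3333, so the air column was at either 442.6667 Hz or 459.3333 Hz.
A longer pipe has a lower fundamental; the adjustment lowers the air column's frequency.
The beat rate fell, so the adjustment moved the air column toward 451 Hz — it must have started above the reference.

459.3333 Hz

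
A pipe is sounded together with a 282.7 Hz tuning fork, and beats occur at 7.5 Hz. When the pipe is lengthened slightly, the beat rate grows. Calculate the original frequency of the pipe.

275.2 Hz

|f − 282.7| = 7.5, so the pipe was at either 275.2 Hz or 290.2 Hz.
A longer pipe has a lower fundamental; the adjustment lowers the pipe's frequency.
The beat rate rose, so the adjustment moved the pipe further from 282.7 Hz — it was already below the reference.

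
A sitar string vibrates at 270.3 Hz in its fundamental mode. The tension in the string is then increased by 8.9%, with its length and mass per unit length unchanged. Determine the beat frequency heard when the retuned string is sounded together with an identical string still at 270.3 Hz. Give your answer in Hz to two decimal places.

11.77 Hz

For a string, f ∝ √T, so the new frequency is 270.3·√1.089 = 282.0720 Hz.
f_beat = |282.0720 − 270.3| = 11.77 Hz.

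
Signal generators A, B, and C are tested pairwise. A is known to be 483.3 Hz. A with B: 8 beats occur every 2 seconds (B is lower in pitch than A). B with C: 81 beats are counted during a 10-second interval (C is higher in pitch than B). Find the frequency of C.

A–B: Beat frequency = 8/2 = 4 Hz.
B is below A, so f_B = 483.3 − 4 = 479.3 Hz.
B–C: Beat frequency = 81/10 = 8.1 Hz.
C is above B, so f_C = 479.3 + 8.1 = 487.4 Hz.

487.4 Hz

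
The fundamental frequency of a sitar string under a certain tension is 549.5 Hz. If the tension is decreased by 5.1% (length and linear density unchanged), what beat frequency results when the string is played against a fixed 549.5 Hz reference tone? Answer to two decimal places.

For a string, f ∝ √T, so the new frequency is 549.5·√0.949 = 535.3044 Hz.
f_beat = |535.3044 − 549.5| = 14.20 Hz.

14.20 Hz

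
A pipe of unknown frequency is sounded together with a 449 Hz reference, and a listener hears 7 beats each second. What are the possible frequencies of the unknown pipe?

442 Hz or 456 Hz

|f − 449| = 7, so f = 449 ± 7.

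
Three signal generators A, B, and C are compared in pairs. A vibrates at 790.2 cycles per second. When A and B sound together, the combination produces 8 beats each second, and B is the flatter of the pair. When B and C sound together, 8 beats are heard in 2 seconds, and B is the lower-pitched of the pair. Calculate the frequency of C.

B is below A, so f_B = 790.2 − 8 = 782.2 Hz.
B–C: Beat frequency = 8/2 = 4 Hz.
C is above B, so f_C = 782.2 + 4 = 786.2 Hz.

786.2 Hz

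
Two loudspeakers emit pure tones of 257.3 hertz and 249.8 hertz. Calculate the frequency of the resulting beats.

Beats arise from superposition of two nearby frequencies; the beat rate is |f₁ − f₂|.
|257.3 − 249.8| = 7.5 Hz.

7.5 Hz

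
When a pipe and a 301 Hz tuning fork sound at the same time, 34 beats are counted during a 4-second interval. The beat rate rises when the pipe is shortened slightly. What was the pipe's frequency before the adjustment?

Beat frequency = 34/4 = 8.5 Hz.
|f − 301| = 8.5, so the pipe was at either 292.5 Hz or 309.5 Hz.
A shorter pipe has a higher fundamental; the adjustment raises the pipe's frequency.
The beat rate rose, so the adjustment moved the pipe further from 301 Hz — it was already above the reference.

309.5 Hz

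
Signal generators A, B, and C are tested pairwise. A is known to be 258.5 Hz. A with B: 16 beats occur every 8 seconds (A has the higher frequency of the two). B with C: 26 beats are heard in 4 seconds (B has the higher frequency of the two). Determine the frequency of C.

250 Hz

A–B: Beat frequency = 16/8 = 2 Hz.
B is below A, so f_B = 258.5 − 2 = 256.5 Hz.
B–C: Beat frequency = 26/4 = 6.5 Hz.
C is below B, so f_C = 256.5 − 6.5 = 250 Hz.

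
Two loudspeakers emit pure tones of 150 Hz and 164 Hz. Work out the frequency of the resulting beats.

14 Hz

The beat frequency equals the magnitude of the frequency difference.
|150 − 164| = 14 Hz.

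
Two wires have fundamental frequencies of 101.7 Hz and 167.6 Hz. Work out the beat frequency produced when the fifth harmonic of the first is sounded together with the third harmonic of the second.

Fifth harmonic of the first: 5·101.7 = 508.5 Hz.
Third harmonic of the second: 3·167.6 = 502.8 Hz.
f_beat = |508.5 − 502.8| = 5.7 Hz.

5.7 Hz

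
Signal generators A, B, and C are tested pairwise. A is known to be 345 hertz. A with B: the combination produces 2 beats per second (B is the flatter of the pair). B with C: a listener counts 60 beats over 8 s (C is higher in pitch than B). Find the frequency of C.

B is below A, so f_B = 345 − 2 = 343 Hz.
B–C: Beat frequency = 60/8 = 7.5 Hz.
C is above B, so f_C = 343 + 7.5 = 350.5 Hz.

350.5 Hz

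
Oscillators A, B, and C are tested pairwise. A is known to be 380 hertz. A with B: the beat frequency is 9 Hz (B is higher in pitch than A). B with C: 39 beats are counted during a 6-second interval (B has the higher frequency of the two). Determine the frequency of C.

B is above A, so f_B = 380 + 9 = 389 Hz.
B–C: Beat frequency = 39/6 = 6.5 Hz.
C is below B, so f_C = 389 − 6.5 = 382.5 Hz.

382.5 Hz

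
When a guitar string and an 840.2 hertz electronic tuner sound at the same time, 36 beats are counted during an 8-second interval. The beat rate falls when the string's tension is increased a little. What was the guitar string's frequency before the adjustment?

Beat frequency = 36/8 = 4.5 Hz.
|f − 840.2| = 4.5, so the guitar string was at either 835.7 Hz or 844.7 Hz.
Higher tension means higher frequency; the adjustment raises the guitar string's frequency.
The beat rate fell, so the adjustment moved the guitar string toward 840.2 Hz — it must have started below the reference.

835.7 Hz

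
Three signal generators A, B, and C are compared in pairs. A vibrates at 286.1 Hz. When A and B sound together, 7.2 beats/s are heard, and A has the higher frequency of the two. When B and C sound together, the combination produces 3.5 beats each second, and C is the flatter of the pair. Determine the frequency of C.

275.4 Hz

B is below A, so f_B = 286.1 − 7.2 = 278.9 Hz.
C is below B, so f_C = 278.9 − 3.5 = 275.4 Hz.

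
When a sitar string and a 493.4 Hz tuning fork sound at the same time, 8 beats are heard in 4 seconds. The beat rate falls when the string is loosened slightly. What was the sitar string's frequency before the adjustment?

Beat frequency = 8/4 = 2 Hz.
|f − 493.4| = 2, so the sitar string was at either 491.4 Hz or 495.4 Hz.
Reducing tension lowers a string's frequency; the adjustment lowers the sitar string's frequency.
The beat rate fell, so the adjustment moved the sitar string toward 493.4 Hz — it must have started above the reference.

495.4 Hz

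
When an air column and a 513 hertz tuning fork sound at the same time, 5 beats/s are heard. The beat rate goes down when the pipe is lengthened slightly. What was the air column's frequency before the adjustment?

|f − 513| = 5, so the air column was at either 508 Hz or 518 Hz.
A longer pipe has a lower fundamental; the adjustment lowers the air column's frequency.
The beat rate fell, so the adjustment moved the air column toward 513 Hz — it must have started above the reference.

518 Hz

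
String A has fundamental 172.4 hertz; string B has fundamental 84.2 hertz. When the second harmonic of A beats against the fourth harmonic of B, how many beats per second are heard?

8.0 Hz

Second harmonic of the first: 2·172.4 = 344.8 Hz.
Fourth harmonic of the second: 4·84.2 = 336.8 Hz.
f_beat = |344.8 − 336.8| = 8.0 Hz.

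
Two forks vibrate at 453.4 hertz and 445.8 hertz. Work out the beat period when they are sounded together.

f_beat = |453.4 − 445.8| = 7.6 Hz.
Beat period T = 1 / f_beat = 1 / 7.6 s.

0.132 s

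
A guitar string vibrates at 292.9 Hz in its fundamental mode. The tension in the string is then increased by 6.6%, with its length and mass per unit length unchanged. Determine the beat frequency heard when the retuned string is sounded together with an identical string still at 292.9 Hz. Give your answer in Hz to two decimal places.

For a string, f ∝ √T, so the new frequency is 292.9·√1.066 = 302.4113 Hz.
f_beat = |302.4113 − 292.9| = 9.51 Hz.

9.51 Hz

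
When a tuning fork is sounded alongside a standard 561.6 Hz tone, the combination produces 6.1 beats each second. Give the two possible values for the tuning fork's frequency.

555.5 Hz or 567.7 Hz

|f − 561.6| = 6.1, so f = 561.6 ± 6.1.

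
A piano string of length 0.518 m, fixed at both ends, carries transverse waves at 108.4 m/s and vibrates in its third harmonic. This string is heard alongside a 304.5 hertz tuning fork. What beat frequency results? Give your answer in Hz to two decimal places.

For a string fixed at both ends, f_n = n·v/(2L) = 3·108.4/(2·0.518) = 313.8996 Hz.
f_beat = |313.8996 − 304.5| = 9.40 Hz.

9.40 Hz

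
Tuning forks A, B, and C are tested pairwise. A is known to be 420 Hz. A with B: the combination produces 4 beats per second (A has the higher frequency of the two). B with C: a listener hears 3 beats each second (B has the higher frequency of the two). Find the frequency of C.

413 Hz

B is below A, so f_B = 420 − 4 = 416 Hz.
C is below B, so f_C = 416 − 3 = 413 Hz.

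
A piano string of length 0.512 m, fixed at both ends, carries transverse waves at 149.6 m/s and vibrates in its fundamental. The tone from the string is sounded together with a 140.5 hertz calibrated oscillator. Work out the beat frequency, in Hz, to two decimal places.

5.59 Hz

For a string fixed at both ends, f_n = n·v/(2L) = 1·149.6/(2·0.512) = 146.0938 Hz.
f_beat = |146.0938 − 140.5| = 5.59 Hz.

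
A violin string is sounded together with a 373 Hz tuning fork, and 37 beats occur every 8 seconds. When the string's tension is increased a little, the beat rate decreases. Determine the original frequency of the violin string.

Beat frequency = 37/8 = 4.625 Hz.
|f − 373| = 4.625, so the violin string was at either 368.375 Hz or 377.625 Hz.
Higher tension means higher frequency; the adjustment raises the violin string's frequency.
The beat rate fell, so the adjustment moved the violin string toward 373 Hz — it must have started below the reference.

368.375 Hz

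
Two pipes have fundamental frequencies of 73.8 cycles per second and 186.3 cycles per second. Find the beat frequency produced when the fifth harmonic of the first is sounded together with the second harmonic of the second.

3.6 Hz

Fifth harmonic of the first: 5·73.8 = 369.0 Hz.
Second harmonic of the second: 2·186.3 = 372.6 Hz.
f_beat = |369.0 − 372.6| = 3.6 Hz.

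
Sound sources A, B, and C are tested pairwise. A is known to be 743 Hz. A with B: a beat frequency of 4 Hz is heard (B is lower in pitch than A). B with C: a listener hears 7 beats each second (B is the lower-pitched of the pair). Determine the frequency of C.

B is below A, so f_B = 743 − 4 = 739 Hz.
C is above B, so f_C = 739 + 7 = 746 Hz.

746 Hz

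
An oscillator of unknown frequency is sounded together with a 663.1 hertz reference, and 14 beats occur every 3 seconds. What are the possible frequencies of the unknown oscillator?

658.4333 Hz or 667.7667 Hz

Beat frequency = 14/3 = 4.6667 Hz.
|f − 663.1| = 4.6667, so f = 663.1 ± 4.6667.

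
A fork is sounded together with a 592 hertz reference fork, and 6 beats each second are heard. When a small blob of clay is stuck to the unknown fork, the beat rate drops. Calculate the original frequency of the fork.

598 Hz

|f − 592| = 6, so the fork was at either 586 Hz or 598 Hz.
Adding mass to a fork lowers its frequency; the adjustment lowers the fork's frequency.
The beat rate fell, so the adjustment moved the fork toward 592 Hz — it must have started above the reference.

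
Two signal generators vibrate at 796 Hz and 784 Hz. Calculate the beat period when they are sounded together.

0.083 s

f_beat = |796 − 784| = 12 Hz.
Beat period T = 1 / f_beat = 1 / 12 s.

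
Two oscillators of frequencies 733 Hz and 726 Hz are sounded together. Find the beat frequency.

7 Hz

f_beat = |f₁ − f₂|.
|733 − 726| = 7 Hz.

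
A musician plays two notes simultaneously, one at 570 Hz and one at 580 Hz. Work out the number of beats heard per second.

Beats arise from superposition of two nearby frequencies; the beat rate is |f₁ − f₂|.
|570 − 580| = 10 Hz.

10 Hz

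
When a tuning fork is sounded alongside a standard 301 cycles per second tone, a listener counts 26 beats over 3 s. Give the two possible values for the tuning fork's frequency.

292.3333 Hz or 309.6667 Hz

Beat frequency = 26/3 = 8.6667 Hz.
|f − 301| = 8.6667, so f = 301 ± 8.6667.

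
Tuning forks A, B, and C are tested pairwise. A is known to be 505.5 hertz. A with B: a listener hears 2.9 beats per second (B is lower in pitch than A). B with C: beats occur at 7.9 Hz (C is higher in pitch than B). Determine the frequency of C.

510.5 Hz

B is below A, so f_B = 505.5 − 2.9 = 502.6 Hz.
C is above B, so f_C = 502.6 + 7.9 = 510.5 Hz.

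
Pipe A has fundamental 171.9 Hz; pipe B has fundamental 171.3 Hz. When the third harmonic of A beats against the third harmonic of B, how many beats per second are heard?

Third harmonic of the first: 3·171.9 = 515.7 Hz.
Third harmonic of the second: 3·171.3 = 513.9 Hz.
f_beat = |515.7 − 513.9| = 1.8 Hz.

1.8 Hz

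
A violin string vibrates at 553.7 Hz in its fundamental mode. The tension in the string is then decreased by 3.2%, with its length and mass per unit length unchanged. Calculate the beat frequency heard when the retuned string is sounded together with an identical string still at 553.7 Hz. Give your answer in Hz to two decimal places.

8.93 Hz

For a string, f ∝ √T, so the new frequency is 553.7·√0.968 = 544.7688 Hz.
f_beat = |544.7688 − 553.7| = 8.93 Hz.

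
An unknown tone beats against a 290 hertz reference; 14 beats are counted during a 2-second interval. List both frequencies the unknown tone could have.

Beat frequency = 14/2 = 7 Hz.
|f − 290| = 7, so f = 290 ± 7.

283 Hz or 297 Hz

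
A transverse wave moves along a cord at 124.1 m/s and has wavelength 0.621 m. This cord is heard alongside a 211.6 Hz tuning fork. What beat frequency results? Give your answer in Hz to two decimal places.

Source frequency f = v/λ = 124.1/0.621 = 199.8390 Hz.
f_beat = |199.8390 − 211.6| = 11.76 Hz.

11.76 Hz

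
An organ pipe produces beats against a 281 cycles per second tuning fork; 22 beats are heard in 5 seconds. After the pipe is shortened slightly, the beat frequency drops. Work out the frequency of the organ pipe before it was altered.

Beat frequency = 22/5 = 4.4 Hz.
|f − 281| = 4.4, so the organ pipe was at either 276.6 Hz or 285.4 Hz.
A shorter pipe has a higher fundamental; the adjustment raises the organ pipe's frequency.
The beat rate fell, so the adjustment moved the organ pipe toward 281 Hz — it must have started below the reference.

276.6 Hz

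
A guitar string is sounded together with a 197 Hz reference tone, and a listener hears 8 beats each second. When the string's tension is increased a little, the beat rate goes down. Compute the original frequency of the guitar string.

|f − 197| = 8, so the guitar string was at either 189 Hz or 205 Hz.
Higher tension means higher frequency; the adjustment raises the guitar string's frequency.
The beat rate fell, so the adjustment moved the guitar string toward 197 Hz — it must have started below the reference.

189 Hz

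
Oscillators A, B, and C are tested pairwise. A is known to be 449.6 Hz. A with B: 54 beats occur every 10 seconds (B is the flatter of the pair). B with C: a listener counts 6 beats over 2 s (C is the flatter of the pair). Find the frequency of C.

A–B: Beat frequency = 54/10 = 5.4 Hz.
B is below A, so f_B = 449.6 − 5.4 = 444.2 Hz.
B–C: Beat frequency = 6/2 = 3 Hz.
C is below B, so f_C = 444.2 − 3 = 441.2 Hz.

441.2 Hz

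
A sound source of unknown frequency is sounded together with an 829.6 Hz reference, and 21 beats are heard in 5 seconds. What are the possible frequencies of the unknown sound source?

825.4 Hz or 833.8 Hz

Beat frequency = 21/5 = 4.2 Hz.
|f − 829.6| = 4.2, so f = 829.6 ± 4.2.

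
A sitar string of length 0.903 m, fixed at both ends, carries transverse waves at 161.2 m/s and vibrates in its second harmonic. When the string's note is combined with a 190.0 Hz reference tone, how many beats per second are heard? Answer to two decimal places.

For a string fixed at both ends, f_n = n·v/(2L) = 2·161.2/(2·0.903) = 178.5161 Hz.
f_beat = |178.5161 − 190.0| = 11.48 Hz.

11.48 Hz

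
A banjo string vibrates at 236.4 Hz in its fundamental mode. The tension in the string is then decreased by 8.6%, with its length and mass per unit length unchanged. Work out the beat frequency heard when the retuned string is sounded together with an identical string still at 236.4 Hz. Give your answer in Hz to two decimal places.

10.39 Hz

For a string, f ∝ √T, so the new frequency is 236.4·√0.914 = 226.0063 Hz.
f_beat = |226.0063 − 236.4| = 10.39 Hz.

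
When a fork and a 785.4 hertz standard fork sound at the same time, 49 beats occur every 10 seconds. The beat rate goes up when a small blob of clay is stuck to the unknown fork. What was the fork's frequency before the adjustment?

Beat frequency = 49/10 = 4.9 Hz.
|f − 785.4| = 4.9, so the fork was at either 780.5 Hz or 790.3 Hz.
Adding mass to a fork lowers its frequency; the adjustment lowers the fork's frequency.
The beat rate rose, so the adjustment moved the fork further from 785.4 Hz — it was already below the reference.

780.5 Hz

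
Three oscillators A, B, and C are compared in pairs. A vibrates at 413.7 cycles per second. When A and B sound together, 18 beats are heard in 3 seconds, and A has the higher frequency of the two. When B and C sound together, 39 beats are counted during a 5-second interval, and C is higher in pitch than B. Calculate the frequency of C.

415.5 Hz

A–B: Beat frequency = 18/3 = 6 Hz.
B is below A, so f_B = 413.7 − 6 = 407.7 Hz.
B–C: Beat frequency = 39/5 = 7.8 Hz.
C is above B, so f_C = 407.7 + 7.8 = 415.5 Hz.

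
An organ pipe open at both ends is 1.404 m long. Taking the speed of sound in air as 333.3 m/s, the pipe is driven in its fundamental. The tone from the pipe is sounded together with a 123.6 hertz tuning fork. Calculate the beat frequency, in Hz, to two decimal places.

4.90 Hz

Open pipe: f_n = n·v/(2L) = 1·333.3/(2·1.404) = 118.6966 Hz.
f_beat = |118.6966 − 123.6| = 4.90 Hz.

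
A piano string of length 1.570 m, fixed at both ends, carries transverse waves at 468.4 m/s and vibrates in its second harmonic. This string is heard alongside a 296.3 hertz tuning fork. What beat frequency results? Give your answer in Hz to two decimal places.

2.04 Hz

For a string fixed at both ends, f_n = n·v/(2L) = 2·468.4/(2·1.570) = 298.3439 Hz.
f_beat = |298.3439 − 296.3| = 2.04 Hz.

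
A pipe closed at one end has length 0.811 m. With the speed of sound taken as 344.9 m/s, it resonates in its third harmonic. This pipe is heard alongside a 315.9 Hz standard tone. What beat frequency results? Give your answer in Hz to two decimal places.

Closed pipe (odd harmonics): f_n = n·v/(4L) = 3·344.9/(4·0.811) = 318.9581 Hz.
f_beat = |318.9581 − 315.9| = 3.06 Hz.

3.06 Hz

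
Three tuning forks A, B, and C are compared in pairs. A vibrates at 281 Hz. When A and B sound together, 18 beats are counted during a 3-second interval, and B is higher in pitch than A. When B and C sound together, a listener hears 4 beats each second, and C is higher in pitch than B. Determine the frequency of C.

A–B: Beat frequency = 18/3 = 6 Hz.
B is above A, so f_B = 281 + 6 = 287 Hz.
C is above B, so f_C = 287 + 4 = 291 Hz.

291 Hz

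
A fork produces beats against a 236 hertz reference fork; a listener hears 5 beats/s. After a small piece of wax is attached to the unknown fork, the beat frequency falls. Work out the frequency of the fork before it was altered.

|f − 236| = 5, so the fork was at either 231 Hz or 241 Hz.
Loading a fork with wax lowers its frequency; the adjustment lowers the fork's frequency.
The beat rate fell, so the adjustment moved the fork toward 236 Hz — it must have started above the reference.

241 Hz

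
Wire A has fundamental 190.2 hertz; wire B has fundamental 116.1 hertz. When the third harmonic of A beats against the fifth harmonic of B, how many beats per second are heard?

Third harmonic of the first: 3·190.2 = 570.6 Hz.
Fifth harmonic of the second: 5·116.1 = 580.5 Hz.
f_beat = |570.6 − 580.5| = 9.9 Hz.

9.9 Hz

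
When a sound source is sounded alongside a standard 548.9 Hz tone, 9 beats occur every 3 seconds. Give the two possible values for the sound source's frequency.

Beat frequency = 9/3 = 3 Hz.
|f − 548.9| = 3, so f = 548.9 ± 3.

545.9 Hz or 551.9 Hz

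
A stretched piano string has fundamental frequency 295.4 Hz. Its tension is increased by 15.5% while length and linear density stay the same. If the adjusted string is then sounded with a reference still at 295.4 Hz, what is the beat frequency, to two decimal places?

22.07 Hz

For a string, f ∝ √T, so the new frequency is 295.4·√1.155 = 317.4691 Hz.
f_beat = |317.4691 − 295.4| = 22.07 Hz.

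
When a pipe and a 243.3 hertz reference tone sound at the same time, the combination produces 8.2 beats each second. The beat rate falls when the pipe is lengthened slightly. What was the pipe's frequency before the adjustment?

|f − 243.3| = 8.2, so the pipe was at either 235.1 Hz or 251.5 Hz.
A longer pipe has a lower fundamental; the adjustment lowers the pipe's frequency.
The beat rate fell, so the adjustment moved the pipe toward 243.3 Hz — it must have started above the reference.

251.5 Hz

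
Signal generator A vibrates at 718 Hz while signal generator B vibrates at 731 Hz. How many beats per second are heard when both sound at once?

13 Hz

f_beat = |f₁ − f₂|.
|718 − 731| = 13 Hz.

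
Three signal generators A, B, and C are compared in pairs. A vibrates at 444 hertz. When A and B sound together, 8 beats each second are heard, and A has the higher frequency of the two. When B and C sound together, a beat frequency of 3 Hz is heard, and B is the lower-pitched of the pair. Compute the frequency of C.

439 Hz

B is below A, so f_B = 444 − 8 = 436 Hz.
C is above B, so f_C = 436 + 3 = 439 Hz.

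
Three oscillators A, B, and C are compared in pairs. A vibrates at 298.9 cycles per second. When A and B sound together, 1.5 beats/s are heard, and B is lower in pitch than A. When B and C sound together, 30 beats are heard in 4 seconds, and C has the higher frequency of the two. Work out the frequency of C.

B is below A, so f_B = 298.9 − 1.5 = 297.4 Hz.
B–C: Beat frequency = 30/4 = 7.5 Hz.
C is above B, so f_C = 297.4 + 7.5 = 304.9 Hz.

304.9 Hz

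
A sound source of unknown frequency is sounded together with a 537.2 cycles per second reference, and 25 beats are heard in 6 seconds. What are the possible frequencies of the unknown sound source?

533.0333 Hz or 541.3667 Hz

Beat frequency = 25/6 = 4.1667 Hz.
|f − 537.2| = 4.1667, so f = 537.2 ± 4.1667.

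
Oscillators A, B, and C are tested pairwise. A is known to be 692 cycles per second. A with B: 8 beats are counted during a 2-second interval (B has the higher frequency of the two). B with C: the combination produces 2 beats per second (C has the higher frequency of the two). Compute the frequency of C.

A–B: Beat frequency = 8/2 = 4 Hz.
B is above A, so f_B = 692 + 4 = 696 Hz.
C is above B, so f_C = 696 + 2 = 698 Hz.

698 Hz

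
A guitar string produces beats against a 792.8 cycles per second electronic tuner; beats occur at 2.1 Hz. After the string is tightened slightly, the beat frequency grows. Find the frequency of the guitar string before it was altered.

794.9 Hz

|f − 792.8| = 2.1, so the guitar string was at either 790.7 Hz or 794.9 Hz.
Increasing tension raises a string's frequency; the adjustment raises the guitar string's frequency.
The beat rate rose, so the adjustment moved the guitar string further from 792.8 Hz — it was already above the reference.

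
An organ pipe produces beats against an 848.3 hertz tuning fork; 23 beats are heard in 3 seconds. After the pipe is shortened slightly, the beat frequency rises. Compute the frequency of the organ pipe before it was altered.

Beat frequency = 23/3 = 7.6667 Hz.
|f − 848.3| = 7.6667, so the organ pipe was at either 840.6333 Hz or 855.9667 Hz.
A shorter pipe has a higher fundamental; the adjustment raises the organ pipe's frequency.
The beat rate rose, so the adjustment moved the organ pipe further from 848.3 Hz — it was already above the reference.

855.9667 Hz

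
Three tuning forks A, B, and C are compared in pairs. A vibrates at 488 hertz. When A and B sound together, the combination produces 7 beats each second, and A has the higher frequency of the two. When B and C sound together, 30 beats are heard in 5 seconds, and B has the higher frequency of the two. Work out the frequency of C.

B is below A, so f_B = 488 − 7 = 481 Hz.
B–C: Beat frequency = 30/5 = 6 Hz.
C is below B, so f_C = 481 − 6 = 475 Hz.

475 Hz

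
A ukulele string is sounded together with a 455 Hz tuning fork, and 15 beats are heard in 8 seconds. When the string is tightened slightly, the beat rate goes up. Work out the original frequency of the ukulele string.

Beat frequency = 15/8 = 1.875 Hz.
|f − 455| = 1.875, so the ukulele string was at either 453.125 Hz or 456.875 Hz.
Increasing tension raises a string's frequency; the adjustment raises the ukulele string's frequency.
The beat rate rose, so the adjustment moved the ukulele string further from 455 Hz — it was already above the reference.

456.875 Hz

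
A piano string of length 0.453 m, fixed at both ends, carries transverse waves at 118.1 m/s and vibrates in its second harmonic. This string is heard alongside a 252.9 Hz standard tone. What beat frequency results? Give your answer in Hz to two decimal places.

7.81 Hz

For a string fixed at both ends, f_n = n·v/(2L) = 2·118.1/(2·0.453) = 260.7064 Hz.
f_beat = |260.7064 − 252.9| = 7.81 Hz.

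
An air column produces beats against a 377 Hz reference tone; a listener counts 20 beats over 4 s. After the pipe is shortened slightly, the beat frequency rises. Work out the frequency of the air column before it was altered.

Beat frequency = 20/4 = 5 Hz.
|f − 377| = 5, so the air column was at either 372 Hz or 382 Hz.
A shorter pipe has a higher fundamental; the adjustment raises the air column's frequency.
The beat rate rose, so the adjustment moved the air column further from 377 Hz — it was already above the reference.

382 Hz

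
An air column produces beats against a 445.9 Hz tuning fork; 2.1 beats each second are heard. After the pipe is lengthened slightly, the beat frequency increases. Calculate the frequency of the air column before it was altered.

443.8 Hz

|f − 445.9| = 2.1, so the air column was at either 443.8 Hz or 448 Hz.
A longer pipe has a lower fundamental; the adjustment lowers the air column's frequency.
The beat rate rose, so the adjustment moved the air column further from 445.9 Hz — it was already below the reference.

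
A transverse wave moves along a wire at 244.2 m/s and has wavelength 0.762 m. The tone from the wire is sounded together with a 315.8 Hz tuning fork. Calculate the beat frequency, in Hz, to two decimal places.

Source frequency f = v/λ = 244.2/0.762 = 320.4724 Hz.
f_beat = |320.4724 − 315.8| = 4.67 Hz.

4.67 Hz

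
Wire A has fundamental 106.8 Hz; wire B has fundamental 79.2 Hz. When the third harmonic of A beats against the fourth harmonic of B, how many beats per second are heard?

Third harmonic of the first: 3·106.8 = 320.4 Hz.
Fourth harmonic of the second: 4·79.2 = 316.8 Hz.
f_beat = |320.4 − 316.8| = 3.6 Hz.

3.6 Hz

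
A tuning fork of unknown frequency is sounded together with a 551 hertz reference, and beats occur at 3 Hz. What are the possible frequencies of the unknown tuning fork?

548 Hz or 554 Hz

|f − 551| = 3, so f = 551 ± 3.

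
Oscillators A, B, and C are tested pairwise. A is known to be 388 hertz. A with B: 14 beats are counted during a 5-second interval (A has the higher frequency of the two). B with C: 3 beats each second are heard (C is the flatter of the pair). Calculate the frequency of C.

A–B: Beat frequency = 14/5 = 2.8 Hz.
B is below A, so f_B = 388 − 2.8 = 385.2 Hz.
C is below B, so f_C = 385.2 − 3 = 382.2 Hz.

382.2 Hz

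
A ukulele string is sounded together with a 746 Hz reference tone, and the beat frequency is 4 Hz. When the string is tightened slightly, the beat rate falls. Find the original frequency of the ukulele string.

742 Hz

|f − 746| = 4, so the ukulele string was at either 742 Hz or 750 Hz.
Increasing tension raises a string's frequency; the adjustment raises the ukulele string's frequency.
The beat rate fell, so the adjustment moved the ukulele string toward 746 Hz — it must have started below the reference.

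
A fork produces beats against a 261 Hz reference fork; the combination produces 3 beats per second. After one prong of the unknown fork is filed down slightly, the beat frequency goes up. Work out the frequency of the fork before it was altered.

264 Hz

|f − 261| = 3, so the fork was at either 258 Hz or 264 Hz.
Filing a prong removes mass and raises the fork's frequency; the adjustment raises the fork's frequency.
The beat rate rose, so the adjustment moved the fork further from 261 Hz — it was already above the reference.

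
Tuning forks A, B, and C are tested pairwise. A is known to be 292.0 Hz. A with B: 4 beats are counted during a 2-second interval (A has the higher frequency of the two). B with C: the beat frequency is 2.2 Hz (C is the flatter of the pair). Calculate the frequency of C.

287.8 Hz

A–B: Beat frequency = 4/2 = 2 Hz.
B is below A, so f_B = 292.0 − 2 = 290 Hz.
C is below B, so f_C = 290 − 2.2 = 287.8 Hz.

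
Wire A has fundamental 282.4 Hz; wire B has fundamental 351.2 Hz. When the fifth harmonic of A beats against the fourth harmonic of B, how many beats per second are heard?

7.2 Hz

Fifth harmonic of the first: 5·282.4 = 1412.0 Hz.
Fourth harmonic of the second: 4·351.2 = 1404.8 Hz.
f_beat = |1412.0 − 1404.8| = 7.2 Hz.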